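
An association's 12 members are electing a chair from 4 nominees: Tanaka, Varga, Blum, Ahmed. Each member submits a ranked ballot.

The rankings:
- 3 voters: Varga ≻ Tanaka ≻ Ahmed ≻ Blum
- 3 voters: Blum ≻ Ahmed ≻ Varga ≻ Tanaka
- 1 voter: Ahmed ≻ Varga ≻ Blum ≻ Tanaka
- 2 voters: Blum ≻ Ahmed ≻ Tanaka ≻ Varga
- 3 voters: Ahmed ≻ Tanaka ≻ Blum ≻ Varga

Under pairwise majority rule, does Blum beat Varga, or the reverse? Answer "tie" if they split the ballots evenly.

Blum

Ballots ranking Blum above Varga: 3 + 2 + 3 = 8.
Ballots ranking Varga above Blum: 12 − 8 = 4.
Blum wins the head-to-head 8–4.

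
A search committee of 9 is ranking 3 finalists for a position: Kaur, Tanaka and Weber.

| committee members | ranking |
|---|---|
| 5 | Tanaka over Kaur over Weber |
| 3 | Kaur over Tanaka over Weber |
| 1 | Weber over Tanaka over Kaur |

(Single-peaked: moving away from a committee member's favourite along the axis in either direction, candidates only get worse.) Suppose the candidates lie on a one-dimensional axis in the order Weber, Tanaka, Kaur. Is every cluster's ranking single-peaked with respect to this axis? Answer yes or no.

yes

Axis positions: Weber=1, Tanaka=2, Kaur=3.
Cluster 1 (peak Tanaka at position 2): ranking walks positions 2-3-1, expanding outward from the peak — single-peaked.
Cluster 2 (peak Kaur at position 3): ranking walks positions 3-2-1, expanding outward from the peak — single-peaked.
Cluster 3 (peak Weber at position 1): ranking walks positions 1-2-3, expanding outward from the peak — single-peaked.
Every ranking is single-peaked on this axis.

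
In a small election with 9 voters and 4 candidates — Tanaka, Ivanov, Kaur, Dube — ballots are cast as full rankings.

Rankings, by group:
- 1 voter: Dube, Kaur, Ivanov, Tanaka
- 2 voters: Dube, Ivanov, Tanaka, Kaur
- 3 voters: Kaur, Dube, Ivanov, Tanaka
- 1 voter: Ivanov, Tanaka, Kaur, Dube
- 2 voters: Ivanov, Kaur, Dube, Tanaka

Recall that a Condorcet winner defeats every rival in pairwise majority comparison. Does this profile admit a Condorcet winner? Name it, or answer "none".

none

Check each pair by majority over 9 ballots:
Tanaka vs Ivanov: 0 to 9, Ivanov.
Tanaka vs Kaur: 2+1 = 3 for Tanaka, 6 for Kaur — Kaur by 6–3.
Tanaka vs Dube: Tanaka preferred on 1 ballot; Dube wins 8–1.
Ivanov vs Kaur: Ivanov is ranked higher on 2+1+2 = 5 ballots, Kaur on 4. Ivanov wins 5–4.
Ivanov vs Dube: Ivanov preferred on 1+2 = 3 ballots; Dube wins 6–3.
Kaur vs Dube: Kaur, 6–3.
Each candidate drops at least one matchup (Tanaka loses to Ivanov; Ivanov loses to Dube; Kaur loses to Ivanov; Dube loses to Kaur); the cycle Ivanov → Kaur → Dube → Ivanov rules out a Condorcet winner.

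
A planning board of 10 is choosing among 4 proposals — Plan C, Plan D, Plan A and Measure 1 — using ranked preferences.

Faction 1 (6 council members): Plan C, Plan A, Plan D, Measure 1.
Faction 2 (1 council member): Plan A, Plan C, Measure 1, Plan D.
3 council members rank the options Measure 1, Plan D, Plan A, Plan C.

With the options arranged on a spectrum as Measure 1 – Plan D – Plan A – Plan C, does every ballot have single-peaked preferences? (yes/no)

Axis positions: Measure 1=1, Plan D=2, Plan A=3, Plan C=4.
Faction 1 (peak Plan C at position 4): ranking walks positions 4-3-2-1, expanding outward from the peak — single-peaked.
Faction 2: ranking walks positions 3-4-1-2; Measure 1 is ranked above Plan D even though Plan D lies between Measure 1 and the peak Plan A on the axis — preferences dip and rise again. Not single-peaked.
Faction 3 (peak Measure 1 at position 1): ranking walks positions 1-2-3-4, expanding outward from the peak — single-peaked.
Faction 2 violates single-peakedness, so the profile is not single-peaked on this axis.

no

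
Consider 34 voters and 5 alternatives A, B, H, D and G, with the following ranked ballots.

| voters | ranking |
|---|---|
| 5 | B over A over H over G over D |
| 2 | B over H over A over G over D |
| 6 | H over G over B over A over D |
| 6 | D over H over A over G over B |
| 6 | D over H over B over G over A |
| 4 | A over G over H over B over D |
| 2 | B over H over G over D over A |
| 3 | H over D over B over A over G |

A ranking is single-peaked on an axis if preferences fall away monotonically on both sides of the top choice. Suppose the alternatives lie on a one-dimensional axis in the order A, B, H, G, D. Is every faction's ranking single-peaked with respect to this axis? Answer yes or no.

Axis positions: A=1, B=2, H=3, G=4, D=5.
Faction 1 (peak B at position 2): ranking walks positions 2-1-3-4-5, expanding outward from the peak — single-peaked.
Faction 2 (peak B at position 2): ranking walks positions 2-3-1-4-5, expanding outward from the peak — single-peaked.
Faction 3 (peak H at position 3): ranking walks positions 3-4-2-1-5, expanding outward from the peak — single-peaked.
Faction 4: ranking walks positions 5-3-1-4-2; H is ranked above G even though G lies between H and the peak D on the axis — preferences dip and rise again. Not single-peaked.
Faction 5: ranking walks positions 5-3-2-4-1; H is ranked above G even though G lies between H and the peak D on the axis — preferences dip and rise again. Not single-peaked.
Faction 6: ranking walks positions 1-4-3-2-5; G is ranked above B even though B lies between G and the peak A on the axis — preferences dip and rise again. Not single-peaked.
Faction 7 (peak B at position 2): ranking walks positions 2-3-4-5-1, expanding outward from the peak — single-peaked.
Faction 8: ranking walks positions 3-5-2-1-4; D is ranked above G even though G lies between D and the peak H on the axis — preferences dip and rise again. Not single-peaked.
Faction 4 violates single-peakedness, so the profile is not single-peaked on this axis.

no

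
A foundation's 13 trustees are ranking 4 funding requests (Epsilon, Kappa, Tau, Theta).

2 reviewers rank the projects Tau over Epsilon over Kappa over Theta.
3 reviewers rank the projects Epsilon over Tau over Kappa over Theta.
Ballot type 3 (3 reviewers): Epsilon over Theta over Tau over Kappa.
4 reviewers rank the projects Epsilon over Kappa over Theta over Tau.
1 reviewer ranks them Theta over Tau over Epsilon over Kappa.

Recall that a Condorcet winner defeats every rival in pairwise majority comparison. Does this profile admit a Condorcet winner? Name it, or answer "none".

Epsilon

Pairwise majorities:
Epsilon vs Kappa: Epsilon wins 13–0.
Epsilon–Tau: Epsilon 10–3.
Epsilon vs Theta: Epsilon wins 12–1.
Kappa vs Tau: Tau, 9–4.
Kappa vs Theta: Kappa wins 9–4.
Tau–Theta: Theta 8–5.
Epsilon beats each of Kappa, Tau, Theta — Epsilon is the Condorcet winner.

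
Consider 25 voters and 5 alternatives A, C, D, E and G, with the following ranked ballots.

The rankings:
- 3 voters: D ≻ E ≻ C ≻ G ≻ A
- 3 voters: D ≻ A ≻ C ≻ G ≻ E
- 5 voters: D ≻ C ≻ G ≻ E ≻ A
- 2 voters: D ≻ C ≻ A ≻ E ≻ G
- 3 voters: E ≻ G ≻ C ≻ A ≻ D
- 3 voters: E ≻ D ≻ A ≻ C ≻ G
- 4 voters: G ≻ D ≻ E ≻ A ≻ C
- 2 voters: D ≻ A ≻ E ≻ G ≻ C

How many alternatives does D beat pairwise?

D against each rival (25 voters):
D vs A: D, 22–3.
D vs C: 22 for D, 3 for C — D by 22–3.
D vs E: D wins 19–6.
D vs G: D, 18–7.
D beats A, C, E, G — 4 pairwise wins.

4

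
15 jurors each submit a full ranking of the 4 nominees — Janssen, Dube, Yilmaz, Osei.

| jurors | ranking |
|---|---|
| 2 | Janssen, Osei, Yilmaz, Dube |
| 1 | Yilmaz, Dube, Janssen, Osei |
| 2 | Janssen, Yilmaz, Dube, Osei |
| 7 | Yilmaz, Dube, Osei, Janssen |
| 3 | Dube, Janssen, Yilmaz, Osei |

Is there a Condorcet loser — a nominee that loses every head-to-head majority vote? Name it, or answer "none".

Osei

Pairwise majorities:
Janssen–Dube: Dube 11–4.
Janssen–Yilmaz: Yilmaz 8–7.
Janssen vs Osei: Janssen, 8–7.
Dube vs Yilmaz: Yilmaz wins 12–3.
Dube vs Osei: Dube, 13–2.
Yilmaz vs Osei: Yilmaz wins 13–2.
Osei is beaten in every head-to-head and is the Condorcet loser.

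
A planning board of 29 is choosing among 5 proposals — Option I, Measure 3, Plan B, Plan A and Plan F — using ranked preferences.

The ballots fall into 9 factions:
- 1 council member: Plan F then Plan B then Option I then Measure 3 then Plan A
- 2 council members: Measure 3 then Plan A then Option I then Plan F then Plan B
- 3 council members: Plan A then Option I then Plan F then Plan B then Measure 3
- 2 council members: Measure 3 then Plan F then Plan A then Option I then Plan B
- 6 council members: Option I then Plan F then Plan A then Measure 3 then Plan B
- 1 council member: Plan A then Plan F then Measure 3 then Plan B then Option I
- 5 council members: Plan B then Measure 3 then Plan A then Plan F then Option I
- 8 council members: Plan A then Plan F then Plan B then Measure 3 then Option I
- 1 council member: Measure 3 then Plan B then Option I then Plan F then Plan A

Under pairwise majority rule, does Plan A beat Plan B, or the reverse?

Ballots ranking Plan A above Plan B: 2 + 3 + 2 + 6 + 1 + 8 = 22.
Ballots ranking Plan B above Plan A: 29 − 22 = 7.
Plan A wins the head-to-head 22–7.

Plan A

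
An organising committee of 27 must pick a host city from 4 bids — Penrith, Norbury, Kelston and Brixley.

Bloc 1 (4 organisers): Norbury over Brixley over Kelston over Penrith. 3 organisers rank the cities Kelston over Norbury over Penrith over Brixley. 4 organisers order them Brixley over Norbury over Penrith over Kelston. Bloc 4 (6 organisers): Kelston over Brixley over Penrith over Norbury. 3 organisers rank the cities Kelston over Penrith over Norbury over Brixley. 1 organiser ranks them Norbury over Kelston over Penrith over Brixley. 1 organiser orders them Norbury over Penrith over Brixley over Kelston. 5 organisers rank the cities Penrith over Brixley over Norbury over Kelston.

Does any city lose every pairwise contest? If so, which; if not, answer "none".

Pairwise majorities:
Penrith vs Norbury: Penrith preferred on 6+3+5 = 14 ballots; Penrith wins 14–13.
Penrith vs Kelston: 4+1+5 = 10 for Penrith, 17 for Kelston — Kelston by 17–10.
Penrith vs Brixley: 13 to 14, Brixley.
Norbury vs Kelston: Norbury is ranked higher on 4+4+1+1+5 = 15 ballots, Kelston on 12. Norbury wins 15–12.
Norbury vs Brixley: Brixley, 15–12.
Kelston vs Brixley: Brixley, 14–13.
Every city wins at least one matchup (Penrith beats Norbury; Norbury beats Kelston; Kelston beats Penrith; Brixley beats Penrith), so there is no Condorcet loser.

none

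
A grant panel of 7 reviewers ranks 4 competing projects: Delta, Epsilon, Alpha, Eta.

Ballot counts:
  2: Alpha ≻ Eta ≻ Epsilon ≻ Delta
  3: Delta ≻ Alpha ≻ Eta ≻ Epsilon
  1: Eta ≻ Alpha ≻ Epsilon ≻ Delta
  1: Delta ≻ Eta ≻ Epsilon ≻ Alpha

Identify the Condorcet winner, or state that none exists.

Delta

Check each pair by majority over 7 ballots:
Delta–Epsilon: Delta 4–3.
Delta vs Alpha: Delta wins 4–3.
Delta vs Eta: Delta, 4–3.
Epsilon–Alpha: Alpha 6–1.
Epsilon–Eta: Eta 7–0.
Alpha–Eta: Alpha 5–2.
Delta beats each of Epsilon, Alpha, Eta — Delta is the Condorcet winner.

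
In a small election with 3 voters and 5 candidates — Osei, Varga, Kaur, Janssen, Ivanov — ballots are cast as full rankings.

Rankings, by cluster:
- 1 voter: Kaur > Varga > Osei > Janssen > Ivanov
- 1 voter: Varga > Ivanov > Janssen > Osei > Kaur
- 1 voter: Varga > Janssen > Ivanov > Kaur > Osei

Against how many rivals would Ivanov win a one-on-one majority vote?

Ivanov against each rival (3 voters):
Ivanov–Osei: Ivanov 2–1.
Ivanov vs Varga: Varga wins 3–0.
Ivanov vs Kaur: Ivanov is ranked higher on 1+1 = 2 ballots, Kaur on 1. Ivanov wins 2–1.
Ivanov–Janssen: Janssen 2–1.
Ivanov beats Osei, Kaur; loses to Varga, Janssen — 2 pairwise wins.

2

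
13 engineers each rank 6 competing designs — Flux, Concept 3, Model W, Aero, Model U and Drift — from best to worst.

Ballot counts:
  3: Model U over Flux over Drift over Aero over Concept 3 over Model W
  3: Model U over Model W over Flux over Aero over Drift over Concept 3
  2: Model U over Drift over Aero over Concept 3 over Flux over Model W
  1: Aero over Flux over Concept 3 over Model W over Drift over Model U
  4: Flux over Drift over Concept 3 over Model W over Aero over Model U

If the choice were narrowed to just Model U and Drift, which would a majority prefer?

Ballots ranking Model U above Drift: 3 + 3 + 2 = 8.
Ballots ranking Drift above Model U: 13 − 8 = 5.
Model U wins the head-to-head 8–5.

Model U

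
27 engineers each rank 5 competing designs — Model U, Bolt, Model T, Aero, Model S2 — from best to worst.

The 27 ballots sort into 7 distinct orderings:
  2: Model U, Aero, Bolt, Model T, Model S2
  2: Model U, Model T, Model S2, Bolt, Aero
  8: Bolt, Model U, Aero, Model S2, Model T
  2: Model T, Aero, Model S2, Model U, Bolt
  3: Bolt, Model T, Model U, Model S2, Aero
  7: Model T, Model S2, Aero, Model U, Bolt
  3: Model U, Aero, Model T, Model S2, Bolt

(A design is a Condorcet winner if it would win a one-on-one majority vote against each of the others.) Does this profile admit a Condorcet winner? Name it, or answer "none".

Pairwise majorities:
Model U–Bolt: Model U 16–11.
Model U vs Model T: Model U preferred on 2+2+8+3 = 15 ballots; Model U wins 15–12.
Model U–Aero: Model U 18–9.
Model U vs Model S2: 18 to 9, Model U.
Bolt vs Model T: 2+8+3 = 13 for Bolt, 14 for Model T — Model T by 14–13.
Bolt vs Aero: Aero wins 14–13.
Bolt–Model S2: Model S2 14–13.
Model T–Aero: Model T 14–13.
Model T vs Model S2: 2+2+2+3+7+3 = 19 for Model T, 8 for Model S2 — Model T by 19–8.
Aero vs Model S2: 2+8+2+3 = 15 for Aero, 12 for Model S2 — Aero by 15–12.
Model U beats each of Bolt, Model T, Aero, Model S2 — Model U is the Condorcet winner.

Model U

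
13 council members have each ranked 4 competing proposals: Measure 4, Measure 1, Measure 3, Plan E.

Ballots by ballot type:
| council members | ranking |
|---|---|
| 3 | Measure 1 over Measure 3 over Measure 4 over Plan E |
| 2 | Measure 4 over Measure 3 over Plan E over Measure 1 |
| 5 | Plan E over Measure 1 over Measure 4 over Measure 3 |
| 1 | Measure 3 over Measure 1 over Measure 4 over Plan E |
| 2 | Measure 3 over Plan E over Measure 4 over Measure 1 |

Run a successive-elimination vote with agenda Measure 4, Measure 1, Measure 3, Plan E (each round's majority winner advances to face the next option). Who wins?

Round 1: Measure 4 vs Measure 1 — 4–9, Measure 1 advances.
Round 2: Measure 1 vs Measure 3 — 8–5, Measure 1 advances.
Round 3: Measure 1 vs Plan E — 4–9, Plan E advances.
Plan E survives the agenda.

Plan E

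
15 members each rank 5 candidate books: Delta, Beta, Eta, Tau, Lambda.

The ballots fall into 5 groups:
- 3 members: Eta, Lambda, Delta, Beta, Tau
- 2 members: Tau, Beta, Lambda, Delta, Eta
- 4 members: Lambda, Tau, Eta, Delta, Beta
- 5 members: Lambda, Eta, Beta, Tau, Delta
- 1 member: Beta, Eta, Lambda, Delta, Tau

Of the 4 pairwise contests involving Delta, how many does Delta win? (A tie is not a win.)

0

Delta against each rival (15 members):
Delta vs Beta: Beta wins 8–7.
Delta vs Eta: Eta, 13–2.
Delta vs Tau: Delta is ranked higher on 3+1 = 4 ballots, Tau on 11. Tau wins 11–4.
Delta vs Lambda: 0 to 15, Lambda.
Delta beats no one; loses to Beta, Eta, Tau, Lambda — 0 pairwise wins.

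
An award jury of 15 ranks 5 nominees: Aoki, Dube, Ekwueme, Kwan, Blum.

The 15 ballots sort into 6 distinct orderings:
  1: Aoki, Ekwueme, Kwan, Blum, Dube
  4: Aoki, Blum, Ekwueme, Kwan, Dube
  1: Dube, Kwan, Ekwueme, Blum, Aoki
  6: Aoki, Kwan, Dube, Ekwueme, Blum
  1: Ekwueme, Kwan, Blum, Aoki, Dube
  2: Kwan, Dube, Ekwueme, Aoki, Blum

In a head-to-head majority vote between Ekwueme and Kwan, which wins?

Ballots ranking Ekwueme above Kwan: 1 + 4 + 1 = 6.
Ballots ranking Kwan above Ekwueme: 15 − 6 = 9.
Kwan wins the head-to-head 9–6.

Kwan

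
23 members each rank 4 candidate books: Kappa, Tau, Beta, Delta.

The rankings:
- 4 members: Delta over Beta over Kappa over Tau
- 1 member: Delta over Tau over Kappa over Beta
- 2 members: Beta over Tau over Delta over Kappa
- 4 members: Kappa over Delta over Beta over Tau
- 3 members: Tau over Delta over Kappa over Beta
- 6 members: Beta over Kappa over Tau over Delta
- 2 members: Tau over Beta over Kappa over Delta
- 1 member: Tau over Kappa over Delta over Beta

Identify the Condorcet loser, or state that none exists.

Head-to-head results (23 members):
Kappa vs Tau: 4+4+6 = 14 for Kappa, 9 for Tau — Kappa by 14–9.
Kappa–Beta: Beta 14–9.
Kappa vs Delta: 4+6+2+1 = 13 for Kappa, 10 for Delta — Kappa by 13–10.
Tau vs Beta: 7 to 16, Beta.
Tau vs Delta: Tau is ranked higher on 2+3+6+2+1 = 14 ballots, Delta on 9. Tau wins 14–9.
Beta vs Delta: Beta is ranked higher on 2+6+2 = 10 ballots, Delta on 13. Delta wins 13–10.
No book is winless: Kappa beats Tau; Tau beats Delta; Beta beats Kappa; Delta beats Beta. There is no Condorcet loser.

none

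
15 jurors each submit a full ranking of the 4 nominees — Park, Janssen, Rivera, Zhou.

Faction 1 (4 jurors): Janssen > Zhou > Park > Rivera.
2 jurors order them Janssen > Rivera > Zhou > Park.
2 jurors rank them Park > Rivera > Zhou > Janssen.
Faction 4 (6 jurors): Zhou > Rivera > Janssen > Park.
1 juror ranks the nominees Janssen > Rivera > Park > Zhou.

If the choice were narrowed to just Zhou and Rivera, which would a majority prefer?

Ballots ranking Zhou above Rivera: 4 + 6 = 10.
Ballots ranking Rivera above Zhou: 15 − 10 = 5.
Zhou wins the head-to-head 10–5.

Zhou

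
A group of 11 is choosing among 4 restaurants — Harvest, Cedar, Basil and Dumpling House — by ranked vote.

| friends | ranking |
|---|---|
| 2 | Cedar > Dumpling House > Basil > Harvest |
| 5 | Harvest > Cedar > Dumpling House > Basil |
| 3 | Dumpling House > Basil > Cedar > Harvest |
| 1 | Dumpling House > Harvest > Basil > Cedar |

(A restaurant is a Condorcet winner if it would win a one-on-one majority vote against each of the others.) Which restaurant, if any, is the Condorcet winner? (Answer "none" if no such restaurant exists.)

none

Pairwise majorities:
Harvest vs Cedar: 6 to 5, Harvest.
Harvest vs Basil: Harvest, 6–5.
Harvest vs Dumpling House: Harvest preferred on 5 ballots; Dumpling House wins 6–5.
Cedar–Basil: Cedar 7–4.
Cedar vs Dumpling House: 7 to 4, Cedar.
Basil vs Dumpling House: Dumpling House wins 11–0.
No restaurant is unbeaten: Harvest loses to Dumpling House; Cedar loses to Harvest; Basil loses to Harvest; Dumpling House loses to Cedar. In particular Harvest → Cedar → Dumpling House → Harvest is a majority cycle — no Condorcet winner exists.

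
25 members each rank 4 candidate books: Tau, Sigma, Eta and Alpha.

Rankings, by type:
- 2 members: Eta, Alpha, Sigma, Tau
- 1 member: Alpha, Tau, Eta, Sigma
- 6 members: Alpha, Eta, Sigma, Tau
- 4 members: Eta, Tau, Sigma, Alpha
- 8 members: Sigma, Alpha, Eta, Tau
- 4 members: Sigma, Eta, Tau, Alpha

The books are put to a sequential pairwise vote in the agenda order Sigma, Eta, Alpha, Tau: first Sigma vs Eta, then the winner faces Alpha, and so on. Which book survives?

Alpha

Round 1: Sigma vs Eta — 12–13, Eta advances.
Round 2: Eta vs Alpha — 10–15, Alpha advances.
Round 3: Alpha vs Tau — 17–8, Alpha advances.
The agenda winner is Alpha.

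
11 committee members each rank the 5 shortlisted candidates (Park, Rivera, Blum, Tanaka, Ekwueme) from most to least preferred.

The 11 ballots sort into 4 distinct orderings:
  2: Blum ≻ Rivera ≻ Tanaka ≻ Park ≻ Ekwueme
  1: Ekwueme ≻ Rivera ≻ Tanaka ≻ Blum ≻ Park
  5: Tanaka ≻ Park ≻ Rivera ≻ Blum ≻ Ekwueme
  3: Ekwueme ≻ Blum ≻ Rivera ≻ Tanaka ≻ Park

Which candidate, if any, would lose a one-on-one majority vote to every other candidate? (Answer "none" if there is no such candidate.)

Ekwueme

Head-to-head results (11 committee members):
Park vs Rivera: 5 for Park, 6 for Rivera — Rivera by 6–5.
Park vs Blum: 5 to 6, Blum.
Park vs Tanaka: Park is ranked higher on 0 ballots, Tanaka on 11. Tanaka wins 11–0.
Park vs Ekwueme: Park, 7–4.
Rivera vs Blum: Rivera is ranked higher on 1+5 = 6 ballots, Blum on 5. Rivera wins 6–5.
Rivera–Tanaka: Rivera 6–5.
Rivera vs Ekwueme: 7 to 4, Rivera.
Blum vs Tanaka: Blum preferred on 2+3 = 5 ballots; Tanaka wins 6–5.
Blum vs Ekwueme: 7 to 4, Blum.
Tanaka vs Ekwueme: Tanaka preferred on 2+5 = 7 ballots; Tanaka wins 7–4.
Ekwueme loses to every other candidate — it is the Condorcet loser.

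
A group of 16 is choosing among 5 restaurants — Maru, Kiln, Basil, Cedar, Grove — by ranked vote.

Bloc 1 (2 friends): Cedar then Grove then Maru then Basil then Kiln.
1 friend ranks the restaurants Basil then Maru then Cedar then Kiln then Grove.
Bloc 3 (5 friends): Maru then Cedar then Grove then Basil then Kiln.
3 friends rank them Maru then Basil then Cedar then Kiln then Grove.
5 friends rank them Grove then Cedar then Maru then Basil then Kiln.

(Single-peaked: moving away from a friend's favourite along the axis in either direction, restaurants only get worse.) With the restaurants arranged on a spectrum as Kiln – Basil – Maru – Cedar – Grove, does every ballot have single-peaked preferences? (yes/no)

yes

Axis positions: Kiln=1, Basil=2, Maru=3, Cedar=4, Grove=5.
Bloc 1 (peak Cedar at position 4): ranking walks positions 4-5-3-2-1, expanding outward from the peak — single-peaked.
Bloc 2 (peak Basil at position 2): ranking walks positions 2-3-4-1-5, expanding outward from the peak — single-peaked.
Bloc 3 (peak Maru at position 3): ranking walks positions 3-4-5-2-1, expanding outward from the peak — single-peaked.
Bloc 4 (peak Maru at position 3): ranking walks positions 3-2-4-1-5, expanding outward from the peak — single-peaked.
Bloc 5 (peak Grove at position 5): ranking walks positions 5-4-3-2-1, expanding outward from the peak — single-peaked.
Every ranking is single-peaked on this axis.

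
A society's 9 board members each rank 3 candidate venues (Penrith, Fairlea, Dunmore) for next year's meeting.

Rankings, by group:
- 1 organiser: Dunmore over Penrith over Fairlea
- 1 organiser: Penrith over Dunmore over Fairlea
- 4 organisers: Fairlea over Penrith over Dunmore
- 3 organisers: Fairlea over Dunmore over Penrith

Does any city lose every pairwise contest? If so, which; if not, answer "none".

Dunmore

Pairwise majorities:
Penrith vs Fairlea: 1+1 = 2 for Penrith, 7 for Fairlea — Fairlea by 7–2.
Penrith vs Dunmore: 5 to 4, Penrith.
Fairlea vs Dunmore: Fairlea is ranked higher on 4+3 = 7 ballots, Dunmore on 2. Fairlea wins 7–2.
Only Dunmore has no wins; Dunmore is the Condorcet loser.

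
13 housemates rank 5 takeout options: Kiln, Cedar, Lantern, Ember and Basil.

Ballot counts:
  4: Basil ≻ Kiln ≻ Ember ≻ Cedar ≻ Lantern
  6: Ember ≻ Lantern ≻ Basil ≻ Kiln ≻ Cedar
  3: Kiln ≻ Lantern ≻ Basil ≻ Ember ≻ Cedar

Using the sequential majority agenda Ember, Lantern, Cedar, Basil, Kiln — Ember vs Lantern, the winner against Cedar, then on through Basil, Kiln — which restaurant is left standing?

Basil

Round 1: Ember vs Lantern — 10–3, Ember advances.
Round 2: Ember vs Cedar — 13–0, Ember advances.
Round 3: Ember vs Basil — 6–7, Basil advances.
Round 4: Basil vs Kiln — 10–3, Basil advances.
Basil survives the agenda.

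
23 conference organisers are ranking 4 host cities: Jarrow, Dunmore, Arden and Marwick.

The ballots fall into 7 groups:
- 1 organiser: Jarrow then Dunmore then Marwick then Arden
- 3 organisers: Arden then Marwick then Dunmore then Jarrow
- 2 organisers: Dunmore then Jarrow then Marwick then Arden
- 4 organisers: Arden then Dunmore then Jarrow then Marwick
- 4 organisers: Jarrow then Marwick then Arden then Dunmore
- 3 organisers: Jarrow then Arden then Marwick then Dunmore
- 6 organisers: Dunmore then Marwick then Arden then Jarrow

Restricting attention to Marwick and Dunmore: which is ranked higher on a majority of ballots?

Dunmore

Ballots ranking Marwick above Dunmore: 3 + 4 + 3 = 10.
Ballots ranking Dunmore above Marwick: 23 − 10 = 13.
Dunmore wins the head-to-head 13–10.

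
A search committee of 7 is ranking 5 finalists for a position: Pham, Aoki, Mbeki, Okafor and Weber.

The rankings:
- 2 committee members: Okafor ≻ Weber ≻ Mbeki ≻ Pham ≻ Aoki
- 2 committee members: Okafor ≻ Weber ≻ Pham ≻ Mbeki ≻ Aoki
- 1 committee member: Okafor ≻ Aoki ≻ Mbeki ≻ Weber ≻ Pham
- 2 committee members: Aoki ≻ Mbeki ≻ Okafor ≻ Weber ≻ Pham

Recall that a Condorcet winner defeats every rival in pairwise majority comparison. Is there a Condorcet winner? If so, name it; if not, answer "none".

Okafor

Pairwise majorities:
Pham vs Aoki: Pham preferred on 2+2 = 4 ballots; Pham wins 4–3.
Pham vs Mbeki: 2 to 5, Mbeki.
Pham vs Okafor: Pham preferred on 0 ballots; Okafor wins 7–0.
Pham vs Weber: Pham is ranked higher on 0 ballots, Weber on 7. Weber wins 7–0.
Aoki vs Mbeki: Aoki is ranked higher on 1+2 = 3 ballots, Mbeki on 4. Mbeki wins 4–3.
Aoki vs Okafor: Aoki preferred on 2 ballots; Okafor wins 5–2.
Aoki vs Weber: 3 to 4, Weber.
Mbeki vs Okafor: 2 for Mbeki, 5 for Okafor — Okafor by 5–2.
Mbeki vs Weber: 3 to 4, Weber.
Okafor vs Weber: 2+2+1+2 = 7 for Okafor, 0 for Weber — Okafor by 7–0.
Okafor defeats every rival head-to-head and is the Condorcet winner.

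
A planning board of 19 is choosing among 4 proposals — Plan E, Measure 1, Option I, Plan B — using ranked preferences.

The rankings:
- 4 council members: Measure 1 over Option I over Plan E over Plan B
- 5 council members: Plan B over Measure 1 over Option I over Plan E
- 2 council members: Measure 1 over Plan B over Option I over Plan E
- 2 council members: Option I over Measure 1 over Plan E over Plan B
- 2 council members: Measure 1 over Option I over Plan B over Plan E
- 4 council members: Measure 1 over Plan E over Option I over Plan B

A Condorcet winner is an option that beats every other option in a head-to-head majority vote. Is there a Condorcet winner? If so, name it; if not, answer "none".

Head-to-head results (19 council members):
Plan E vs Measure 1: 0 to 19, Measure 1.
Plan E vs Option I: 4 for Plan E, 15 for Option I — Option I by 15–4.
Plan E vs Plan B: Plan E is ranked higher on 4+2+4 = 10 ballots, Plan B on 9. Plan E wins 10–9.
Measure 1 vs Option I: Measure 1 is ranked higher on 4+5+2+2+4 = 17 ballots, Option I on 2. Measure 1 wins 17–2.
Measure 1 vs Plan B: Measure 1 preferred on 4+2+2+2+4 = 14 ballots; Measure 1 wins 14–5.
Option I vs Plan B: 12 to 7, Option I.
Measure 1 defeats every rival head-to-head and is the Condorcet winner.

Measure 1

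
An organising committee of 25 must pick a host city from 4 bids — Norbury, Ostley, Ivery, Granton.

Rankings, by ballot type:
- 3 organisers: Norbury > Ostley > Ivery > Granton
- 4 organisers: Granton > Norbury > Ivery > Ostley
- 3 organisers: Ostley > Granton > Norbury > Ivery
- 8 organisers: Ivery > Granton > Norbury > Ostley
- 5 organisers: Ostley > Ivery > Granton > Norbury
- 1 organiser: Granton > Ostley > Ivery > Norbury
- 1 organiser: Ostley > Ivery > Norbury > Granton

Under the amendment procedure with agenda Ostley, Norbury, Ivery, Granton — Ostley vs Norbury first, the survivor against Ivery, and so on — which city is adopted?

Round 1: Ostley vs Norbury — 10–15, Norbury advances.
Round 2: Norbury vs Ivery — 10–15, Ivery advances.
Round 3: Ivery vs Granton — 17–8, Ivery advances.
The agenda winner is Ivery.

Ivery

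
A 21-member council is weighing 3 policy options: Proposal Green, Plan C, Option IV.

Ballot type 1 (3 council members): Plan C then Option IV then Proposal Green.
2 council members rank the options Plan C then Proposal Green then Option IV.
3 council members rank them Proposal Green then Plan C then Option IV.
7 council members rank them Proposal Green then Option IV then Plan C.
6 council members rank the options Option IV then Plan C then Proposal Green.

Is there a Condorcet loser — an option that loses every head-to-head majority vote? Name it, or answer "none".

Head-to-head results (21 council members):
Proposal Green vs Plan C: Proposal Green is ranked higher on 3+7 = 10 ballots, Plan C on 11. Plan C wins 11–10.
Proposal Green–Option IV: Proposal Green 12–9.
Plan C vs Option IV: Plan C preferred on 3+2+3 = 8 ballots; Option IV wins 13–8.
Every option wins at least one matchup (Proposal Green beats Option IV; Plan C beats Proposal Green; Option IV beats Plan C), so there is no Condorcet loser.

none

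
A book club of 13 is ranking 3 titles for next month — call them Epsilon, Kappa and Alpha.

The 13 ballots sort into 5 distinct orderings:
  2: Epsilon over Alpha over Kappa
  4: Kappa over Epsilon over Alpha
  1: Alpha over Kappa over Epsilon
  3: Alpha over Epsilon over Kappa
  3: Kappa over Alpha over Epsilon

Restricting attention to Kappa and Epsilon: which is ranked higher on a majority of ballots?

Kappa

Ballots ranking Kappa above Epsilon: 4 + 1 + 3 = 8.
Ballots ranking Epsilon above Kappa: 13 − 8 = 5.
Kappa wins the head-to-head 8–5.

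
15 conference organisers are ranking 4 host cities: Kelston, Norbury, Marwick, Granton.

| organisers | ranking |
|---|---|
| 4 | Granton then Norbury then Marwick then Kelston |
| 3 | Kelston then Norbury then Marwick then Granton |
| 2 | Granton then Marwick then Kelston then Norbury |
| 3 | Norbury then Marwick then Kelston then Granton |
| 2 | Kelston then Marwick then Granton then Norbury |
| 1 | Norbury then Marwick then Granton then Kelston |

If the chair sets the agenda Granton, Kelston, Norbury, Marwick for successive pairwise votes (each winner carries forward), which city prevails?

Round 1: Granton vs Kelston — 7–8, Kelston advances.
Round 2: Kelston vs Norbury — 7–8, Norbury advances.
Round 3: Norbury vs Marwick — 11–4, Norbury advances.
Norbury survives the agenda.

Norbury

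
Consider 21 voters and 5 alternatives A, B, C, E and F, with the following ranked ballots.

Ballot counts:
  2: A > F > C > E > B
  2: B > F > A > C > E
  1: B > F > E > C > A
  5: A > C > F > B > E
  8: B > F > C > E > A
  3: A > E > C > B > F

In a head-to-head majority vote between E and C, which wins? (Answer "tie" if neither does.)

Ballots ranking E above C: 1 + 3 = 4.
Ballots ranking C above E: 21 − 4 = 17.
C wins the head-to-head 17–4.

C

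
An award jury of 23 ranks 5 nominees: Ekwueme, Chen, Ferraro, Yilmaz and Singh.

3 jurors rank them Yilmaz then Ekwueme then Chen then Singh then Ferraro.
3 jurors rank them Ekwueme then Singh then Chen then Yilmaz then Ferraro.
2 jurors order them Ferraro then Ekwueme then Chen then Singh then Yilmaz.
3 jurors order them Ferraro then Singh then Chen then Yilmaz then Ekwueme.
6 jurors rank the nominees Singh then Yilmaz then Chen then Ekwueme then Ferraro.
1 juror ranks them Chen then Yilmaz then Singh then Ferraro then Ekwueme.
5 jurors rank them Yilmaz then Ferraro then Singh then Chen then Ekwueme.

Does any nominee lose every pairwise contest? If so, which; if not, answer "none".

Head-to-head results (23 jurors):
Ekwueme vs Chen: Ekwueme preferred on 3+3+2 = 8 ballots; Chen wins 15–8.
Ekwueme vs Ferraro: Ekwueme, 12–11.
Ekwueme vs Yilmaz: Yilmaz wins 18–5.
Ekwueme vs Singh: 8 to 15, Singh.
Chen–Ferraro: Chen 13–10.
Chen vs Yilmaz: 9 to 14, Yilmaz.
Chen vs Singh: 3+2+1 = 6 for Chen, 17 for Singh — Singh by 17–6.
Ferraro vs Yilmaz: Ferraro preferred on 2+3 = 5 ballots; Yilmaz wins 18–5.
Ferraro vs Singh: 10 to 13, Singh.
Yilmaz–Singh: Singh 14–9.
Ferraro loses to every other nominee — it is the Condorcet loser.

Ferraro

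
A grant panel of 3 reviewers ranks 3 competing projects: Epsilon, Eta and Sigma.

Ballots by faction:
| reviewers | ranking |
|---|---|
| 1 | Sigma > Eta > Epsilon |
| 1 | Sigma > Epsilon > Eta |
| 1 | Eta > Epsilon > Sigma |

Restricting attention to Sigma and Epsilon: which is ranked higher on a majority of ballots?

Sigma

Ballots ranking Sigma above Epsilon: 1 + 1 = 2.
Ballots ranking Epsilon above Sigma: 3 − 2 = 1.
Sigma wins the head-to-head 2–1.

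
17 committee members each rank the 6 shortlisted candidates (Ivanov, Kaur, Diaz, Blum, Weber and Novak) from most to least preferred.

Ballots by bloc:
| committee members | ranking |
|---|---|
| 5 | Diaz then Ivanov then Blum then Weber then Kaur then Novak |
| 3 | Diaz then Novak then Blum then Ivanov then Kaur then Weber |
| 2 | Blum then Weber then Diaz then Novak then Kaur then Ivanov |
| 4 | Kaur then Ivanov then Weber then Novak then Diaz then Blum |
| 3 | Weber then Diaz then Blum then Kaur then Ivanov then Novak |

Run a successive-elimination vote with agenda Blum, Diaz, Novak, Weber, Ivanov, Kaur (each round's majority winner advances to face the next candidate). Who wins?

Kaur

Round 1: Blum vs Diaz — 2–15, Diaz advances.
Round 2: Diaz vs Novak — 13–4, Diaz advances.
Round 3: Diaz vs Weber — 8–9, Weber advances.
Round 4: Weber vs Ivanov — 5–12, Ivanov advances.
Round 5: Ivanov vs Kaur — 8–9, Kaur advances.
The agenda winner is Kaur.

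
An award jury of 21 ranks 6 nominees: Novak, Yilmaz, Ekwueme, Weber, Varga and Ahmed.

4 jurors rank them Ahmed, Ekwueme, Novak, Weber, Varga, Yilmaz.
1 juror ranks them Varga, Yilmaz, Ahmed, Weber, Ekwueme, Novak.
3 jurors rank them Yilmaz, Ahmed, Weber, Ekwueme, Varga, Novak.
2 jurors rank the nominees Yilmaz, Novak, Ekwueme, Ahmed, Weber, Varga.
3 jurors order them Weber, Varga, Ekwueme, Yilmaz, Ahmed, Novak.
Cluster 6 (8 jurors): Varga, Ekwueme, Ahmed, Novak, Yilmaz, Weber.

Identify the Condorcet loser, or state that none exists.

none

Head-to-head results (21 jurors):
Novak vs Yilmaz: 12 to 9, Novak.
Novak–Ekwueme: Ekwueme 19–2.
Novak vs Weber: 4+2+8 = 14 for Novak, 7 for Weber — Novak by 14–7.
Novak vs Varga: Varga, 15–6.
Novak vs Ahmed: 2 for Novak, 19 for Ahmed — Ahmed by 19–2.
Yilmaz–Ekwueme: Ekwueme 15–6.
Yilmaz vs Weber: Yilmaz wins 14–7.
Yilmaz–Varga: Varga 16–5.
Yilmaz vs Ahmed: Ahmed, 12–9.
Ekwueme vs Weber: Ekwueme is ranked higher on 4+2+8 = 14 ballots, Weber on 7. Ekwueme wins 14–7.
Ekwueme vs Varga: Varga wins 12–9.
Ekwueme vs Ahmed: 13 to 8, Ekwueme.
Weber vs Varga: Weber wins 12–9.
Weber vs Ahmed: Weber preferred on 3 ballots; Ahmed wins 18–3.
Varga vs Ahmed: Varga preferred on 1+3+8 = 12 ballots; Varga wins 12–9.
No nominee is winless: Novak beats Yilmaz; Yilmaz beats Weber; Ekwueme beats Novak; Weber beats Varga; Varga beats Novak; Ahmed beats Novak. There is no Condorcet loser.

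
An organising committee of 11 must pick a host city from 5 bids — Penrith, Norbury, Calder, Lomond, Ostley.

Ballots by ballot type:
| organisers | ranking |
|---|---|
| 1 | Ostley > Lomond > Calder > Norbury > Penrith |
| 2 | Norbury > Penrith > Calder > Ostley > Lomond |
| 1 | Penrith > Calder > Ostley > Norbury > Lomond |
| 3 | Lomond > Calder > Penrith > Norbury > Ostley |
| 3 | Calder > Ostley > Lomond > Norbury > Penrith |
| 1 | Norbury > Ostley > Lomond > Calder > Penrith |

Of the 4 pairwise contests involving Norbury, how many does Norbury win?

Norbury against each rival (11 organisers):
Norbury vs Penrith: Norbury, 7–4.
Norbury vs Calder: 2+1 = 3 for Norbury, 8 for Calder — Calder by 8–3.
Norbury vs Lomond: Norbury is ranked higher on 2+1+1 = 4 ballots, Lomond on 7. Lomond wins 7–4.
Norbury vs Ostley: Norbury, 6–5.
Norbury beats Penrith, Ostley; loses to Calder, Lomond — 2 pairwise wins.

2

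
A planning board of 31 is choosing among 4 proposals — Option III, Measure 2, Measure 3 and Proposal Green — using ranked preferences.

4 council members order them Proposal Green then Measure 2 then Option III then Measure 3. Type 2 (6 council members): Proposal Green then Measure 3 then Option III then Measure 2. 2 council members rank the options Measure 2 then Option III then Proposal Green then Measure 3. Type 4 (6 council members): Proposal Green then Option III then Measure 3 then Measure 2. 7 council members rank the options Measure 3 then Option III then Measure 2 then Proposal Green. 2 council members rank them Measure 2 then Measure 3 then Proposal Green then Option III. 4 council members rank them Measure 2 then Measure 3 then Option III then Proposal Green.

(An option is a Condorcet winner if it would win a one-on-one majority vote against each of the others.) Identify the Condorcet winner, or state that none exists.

Proposal Green

Pairwise majorities:
Option III vs Measure 2: 19 to 12, Option III.
Option III vs Measure 3: Option III is ranked higher on 4+2+6 = 12 ballots, Measure 3 on 19. Measure 3 wins 19–12.
Option III vs Proposal Green: Option III preferred on 2+7+4 = 13 ballots; Proposal Green wins 18–13.
Measure 2 vs Measure 3: 12 to 19, Measure 3.
Measure 2 vs Proposal Green: 15 to 16, Proposal Green.
Measure 3 vs Proposal Green: Measure 3 preferred on 7+2+4 = 13 ballots; Proposal Green wins 18–13.
Proposal Green defeats every rival head-to-head and is the Condorcet winner.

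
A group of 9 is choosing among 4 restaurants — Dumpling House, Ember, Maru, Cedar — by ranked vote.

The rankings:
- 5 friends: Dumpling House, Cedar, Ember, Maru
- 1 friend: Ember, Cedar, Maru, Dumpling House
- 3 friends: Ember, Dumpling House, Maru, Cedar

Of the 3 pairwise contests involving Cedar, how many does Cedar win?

Cedar against each rival (9 friends):
Cedar vs Dumpling House: Dumpling House wins 8–1.
Cedar vs Ember: Cedar wins 5–4.
Cedar vs Maru: Cedar, 6–3.
Cedar beats Ember, Maru; loses to Dumpling House — 2 pairwise wins.

2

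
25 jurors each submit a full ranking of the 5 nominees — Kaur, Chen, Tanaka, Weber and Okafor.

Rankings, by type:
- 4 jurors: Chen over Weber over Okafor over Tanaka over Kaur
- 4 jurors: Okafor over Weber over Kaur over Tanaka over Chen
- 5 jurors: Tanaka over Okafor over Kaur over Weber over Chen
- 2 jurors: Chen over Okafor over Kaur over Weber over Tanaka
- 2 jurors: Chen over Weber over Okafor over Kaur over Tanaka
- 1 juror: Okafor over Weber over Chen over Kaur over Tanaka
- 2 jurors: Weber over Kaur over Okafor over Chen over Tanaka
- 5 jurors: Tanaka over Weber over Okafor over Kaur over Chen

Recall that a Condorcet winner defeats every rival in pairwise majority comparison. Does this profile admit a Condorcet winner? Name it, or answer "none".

Weber

Check each pair by majority over 25 ballots:
Kaur vs Chen: Kaur, 16–9.
Kaur vs Tanaka: Tanaka wins 14–11.
Kaur vs Weber: Weber wins 18–7.
Kaur vs Okafor: Okafor wins 23–2.
Chen vs Tanaka: Tanaka wins 14–11.
Chen vs Weber: Weber, 17–8.
Chen vs Okafor: Okafor wins 17–8.
Tanaka vs Weber: Weber, 15–10.
Tanaka vs Okafor: Okafor, 15–10.
Weber vs Okafor: Weber wins 13–12.
Weber wins every pairwise contest, so Weber is the Condorcet winner.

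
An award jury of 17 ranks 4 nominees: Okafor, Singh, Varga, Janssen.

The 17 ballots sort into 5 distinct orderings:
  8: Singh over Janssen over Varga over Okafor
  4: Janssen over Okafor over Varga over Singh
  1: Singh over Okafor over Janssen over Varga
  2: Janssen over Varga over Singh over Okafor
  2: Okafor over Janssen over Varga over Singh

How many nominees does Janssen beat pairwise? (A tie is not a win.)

Janssen against each rival (17 jurors):
Janssen vs Okafor: Janssen preferred on 8+4+2 = 14 ballots; Janssen wins 14–3.
Janssen vs Singh: Singh, 9–8.
Janssen vs Varga: 17 to 0, Janssen.
Janssen beats Okafor, Varga; loses to Singh — 2 pairwise wins.

2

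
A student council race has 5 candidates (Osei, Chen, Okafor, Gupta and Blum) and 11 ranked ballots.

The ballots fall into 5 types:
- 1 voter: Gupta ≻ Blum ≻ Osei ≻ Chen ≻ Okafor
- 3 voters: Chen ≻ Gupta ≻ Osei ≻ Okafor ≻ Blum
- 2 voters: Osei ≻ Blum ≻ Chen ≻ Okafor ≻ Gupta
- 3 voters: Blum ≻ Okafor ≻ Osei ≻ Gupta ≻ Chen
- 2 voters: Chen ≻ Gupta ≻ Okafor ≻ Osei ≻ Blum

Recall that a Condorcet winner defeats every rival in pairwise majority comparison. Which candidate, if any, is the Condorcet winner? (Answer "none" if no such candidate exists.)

Pairwise majorities:
Osei vs Chen: Osei is ranked higher on 1+2+3 = 6 ballots, Chen on 5. Osei wins 6–5.
Osei vs Okafor: Osei wins 6–5.
Osei–Gupta: Gupta 6–5.
Osei vs Blum: Osei preferred on 3+2+2 = 7 ballots; Osei wins 7–4.
Chen vs Okafor: Chen, 8–3.
Chen vs Gupta: Chen wins 7–4.
Chen–Blum: Blum 6–5.
Okafor vs Gupta: Okafor is ranked higher on 2+3 = 5 ballots, Gupta on 6. Gupta wins 6–5.
Okafor vs Blum: Okafor is ranked higher on 3+2 = 5 ballots, Blum on 6. Blum wins 6–5.
Gupta vs Blum: Gupta, 6–5.
No candidate is unbeaten: Osei loses to Gupta; Chen loses to Osei; Okafor loses to Osei; Gupta loses to Chen; Blum loses to Osei. In particular Osei > Chen > Gupta > Osei is a majority cycle — no Condorcet winner exists.

none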